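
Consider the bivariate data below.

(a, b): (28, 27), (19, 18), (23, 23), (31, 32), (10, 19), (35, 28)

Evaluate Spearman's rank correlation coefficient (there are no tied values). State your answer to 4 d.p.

Rank a: 4, 2, 3, 5, 1, 6
Rank b: 4, 1, 3, 6, 2, 5
d = rank(a) − rank(b): 0, 1, 0, -1, -1, 1; Σd² = 4
ρ = 1 − 6Σd² / [n(n²−1)] = 1 − 6×4 / (6×35) = 1 − 24/210 ≈ 0.8857

0.8857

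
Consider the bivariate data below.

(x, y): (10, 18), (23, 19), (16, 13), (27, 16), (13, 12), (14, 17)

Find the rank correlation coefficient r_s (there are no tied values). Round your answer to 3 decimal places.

Rank x: 1, 5, 4, 6, 2, 3
Rank y: 5, 6, 2, 3, 1, 4
d = rank(x) − rank(y): -4, -1, 2, 3, 1, -1; Σd² = 32
ρ = 1 − 6Σd² / [n(n²−1)] = 1 − 6×32 / (6×35) = 1 − 192/210 ≈ 0.086

0.086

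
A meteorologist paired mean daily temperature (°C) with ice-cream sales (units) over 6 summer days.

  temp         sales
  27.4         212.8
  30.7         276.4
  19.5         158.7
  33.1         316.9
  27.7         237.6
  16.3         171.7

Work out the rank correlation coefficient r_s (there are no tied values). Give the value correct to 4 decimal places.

0.9429

Rank temp: 3, 5, 2, 6, 4, 1
Rank sales: 3, 5, 1, 6, 4, 2
d = rank(temp) − rank(sales): 0, 0, 1, 0, 0, -1; Σd² = 2
ρ = 1 − 6Σd² / [n(n²−1)] = 1 − 6×2 / (6×35) = 1 − 12/210 ≈ 0.9429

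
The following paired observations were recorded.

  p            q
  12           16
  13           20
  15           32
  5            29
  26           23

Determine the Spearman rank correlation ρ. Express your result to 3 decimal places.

Rank p: 2, 3, 4, 1, 5
Rank q: 1, 2, 5, 4, 3
d = rank(p) − rank(q): 1, 1, -1, -3, 2; Σd² = 16
ρ = 1 − 6Σd² / [n(n²−1)] = 1 − 6×16 / (5×24) = 1 − 96/120 ≈ 0.200

0.200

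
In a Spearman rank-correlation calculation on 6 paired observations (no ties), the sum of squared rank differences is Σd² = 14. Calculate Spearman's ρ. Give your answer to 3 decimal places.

ρ = 1 − 6Σd² / [n(n²−1)] = 1 − 6×14 / (6×35)
  = 1 − 84/210 = 1 − 0.4000 ≈ 0.600

0.600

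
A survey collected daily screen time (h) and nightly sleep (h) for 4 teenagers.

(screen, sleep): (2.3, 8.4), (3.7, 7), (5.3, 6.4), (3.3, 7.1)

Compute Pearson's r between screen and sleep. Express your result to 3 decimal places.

-0.925

n = 4, Σx = 14.6, Σy = 28.9, Σx² = 57.96, Σy² = 210.93, Σxy = 102.57
nΣxy − ΣxΣy = 410.28 − 421.94 = -11.66
nΣx² − (Σx)² = 231.84 − 213.16 = 18.68; nΣy² − (Σy)² = 843.72 − 835.21 = 8.51
r = -11.66 / √(18.68 × 8.51) = -11.66 / 12.6082 ≈ -0.925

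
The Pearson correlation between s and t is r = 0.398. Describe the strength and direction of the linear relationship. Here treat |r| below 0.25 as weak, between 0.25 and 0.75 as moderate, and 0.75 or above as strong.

r = 0.398 > 0 so the relationship is positive.
|r| = 0.398, which falls in the moderate range.

moderate positive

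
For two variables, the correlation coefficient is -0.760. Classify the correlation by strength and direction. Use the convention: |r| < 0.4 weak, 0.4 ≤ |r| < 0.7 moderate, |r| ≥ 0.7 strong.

strong negative

r = -0.760 < 0 so the relationship is negative.
|r| = 0.760, which falls in the strong range.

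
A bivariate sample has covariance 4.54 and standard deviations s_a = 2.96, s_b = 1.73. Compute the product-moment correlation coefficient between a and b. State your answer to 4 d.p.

0.8866

r = Cov(a,b) / (s_a · s_b) = 4.54 / (2.96 × 1.73)
  = 4.54 / 5.1208 ≈ 0.8866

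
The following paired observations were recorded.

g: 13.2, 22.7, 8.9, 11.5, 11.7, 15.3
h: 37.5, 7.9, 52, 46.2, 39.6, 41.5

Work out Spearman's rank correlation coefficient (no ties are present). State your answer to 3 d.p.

-0.829

Rank g: 4, 6, 1, 2, 3, 5
Rank h: 2, 1, 6, 5, 3, 4
d = rank(g) − rank(h): 2, 5, -5, -3, 0, 1; Σd² = 64
ρ = 1 − 6Σd² / [n(n²−1)] = 1 − 6×64 / (6×35) = 1 − 384/210 ≈ -0.829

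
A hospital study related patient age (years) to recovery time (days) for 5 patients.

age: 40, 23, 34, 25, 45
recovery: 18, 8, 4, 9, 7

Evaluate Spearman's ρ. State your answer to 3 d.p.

Rank age: 4, 1, 3, 2, 5
Rank recovery: 5, 3, 1, 4, 2
d = rank(age) − rank(recovery): -1, -2, 2, -2, 3; Σd² = 22
ρ = 1 − 6Σd² / [n(n²−1)] = 1 − 6×22 / (5×24) = 1 − 132/120 ≈ -0.100

-0.100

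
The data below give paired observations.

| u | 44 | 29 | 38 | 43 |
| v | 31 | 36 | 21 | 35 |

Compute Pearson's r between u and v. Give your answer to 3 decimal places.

n = 4, Σu = 154, Σv = 123, Σu² = 6070, Σv² = 3923, Σuv = 4711
nΣuv − ΣuΣv = 18844 − 18942 = -98
nΣu² − (Σu)² = 24280 − 23716 = 564; nΣv² − (Σv)² = 15692 − 15129 = 563
r = -98 / √(564 × 563) = -98 / 563.4998 ≈ -0.174

-0.174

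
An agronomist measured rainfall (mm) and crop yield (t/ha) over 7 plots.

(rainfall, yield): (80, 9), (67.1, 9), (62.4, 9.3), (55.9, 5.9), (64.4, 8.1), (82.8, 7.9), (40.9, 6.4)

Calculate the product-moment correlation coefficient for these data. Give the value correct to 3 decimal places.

0.610

n = 7, Σx = 453.5, Σy = 55.6, Σx² = 30596.99, Σy² = 452.28, Σxy = 3671.55
nΣxy − ΣxΣy = 25700.85 − 25214.6 = 486.25
nΣx² − (Σx)² = 214178.93 − 205662.25 = 8516.68; nΣy² − (Σy)² = 3165.96 − 3091.36 = 74.6
r = 486.25 / √(8516.68 × 74.6) = 486.25 / 797.0849 ≈ 0.610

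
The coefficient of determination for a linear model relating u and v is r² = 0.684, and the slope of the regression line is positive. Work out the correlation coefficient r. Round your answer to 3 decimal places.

0.827

|r| = √0.684 = 0.827
The association is positive, so r = 0.827.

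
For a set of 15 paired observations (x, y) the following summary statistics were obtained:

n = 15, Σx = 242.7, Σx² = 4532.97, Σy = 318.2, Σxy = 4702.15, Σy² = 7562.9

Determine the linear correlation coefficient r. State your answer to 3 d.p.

-0.636

r = (nΣxy − ΣxΣy) / √[(nΣx² − (Σx)²)(nΣy² − (Σy)²)]
Numerator: 15×4702.15 − 242.7×318.2 = -6694.89
Denominator: √[(67994.55 − 58903.29)(113443.5 − 101251.24)] = √[9091.26 × 12192.26] = 10528.2005
r = -6694.89 / 10528.2005 ≈ -0.636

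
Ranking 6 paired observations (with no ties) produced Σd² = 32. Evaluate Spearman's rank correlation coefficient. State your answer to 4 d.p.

ρ = 1 − 6Σd² / [n(n²−1)] = 1 − 6×32 / (6×35)
  = 1 − 192/210 = 1 − 0.91429 ≈ 0.0857

0.0857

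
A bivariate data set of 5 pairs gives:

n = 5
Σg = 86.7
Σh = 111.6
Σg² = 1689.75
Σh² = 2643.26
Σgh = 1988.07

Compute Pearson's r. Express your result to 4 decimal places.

r = (nΣgh − ΣgΣh) / √[(nΣg² − (Σg)²)(nΣh² − (Σh)²)]
Numerator: 5×1988.07 − 86.7×111.6 = 264.63
Denominator: √[(8448.75 − 7516.89)(13216.3 − 12454.56)] = √[931.86 × 761.74] = 842.5171
r = 264.63 / 842.5171 ≈ 0.3141

0.3141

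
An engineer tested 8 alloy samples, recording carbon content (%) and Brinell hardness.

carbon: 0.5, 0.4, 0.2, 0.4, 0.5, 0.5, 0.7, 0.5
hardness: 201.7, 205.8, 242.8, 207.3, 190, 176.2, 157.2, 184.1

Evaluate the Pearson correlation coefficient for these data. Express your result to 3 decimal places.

-0.959

n = 8, Σx = 3.7, Σy = 1565.1, Σx² = 1.85, Σy² = 310712.75, Σxy = 699.84
nΣxy − ΣxΣy = 5598.72 − 5790.87 = -192.15
nΣx² − (Σx)² = 14.8 − 13.69 = 1.11; nΣy² − (Σy)² = 2485702 − 2449538.01 = 36163.99
r = -192.15 / √(1.11 × 36163.99) = -192.15 / 200.3548 ≈ -0.959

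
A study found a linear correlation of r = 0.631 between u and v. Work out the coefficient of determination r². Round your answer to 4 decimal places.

r² = (0.631)² = 0.3982

0.3982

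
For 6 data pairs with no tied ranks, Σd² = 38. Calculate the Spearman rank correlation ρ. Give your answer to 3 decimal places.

ρ = 1 − 6Σd² / [n(n²−1)] = 1 − 6×38 / (6×35)
  = 1 − 228/210 = 1 − 1.0857 ≈ -0.086

-0.086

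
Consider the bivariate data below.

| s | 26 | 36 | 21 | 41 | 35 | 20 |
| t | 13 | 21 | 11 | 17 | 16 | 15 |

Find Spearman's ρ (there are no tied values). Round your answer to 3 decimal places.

0.771

Rank s: 3, 5, 2, 6, 4, 1
Rank t: 2, 6, 1, 5, 4, 3
d = rank(s) − rank(t): 1, -1, 1, 1, 0, -2; Σd² = 8
ρ = 1 − 6Σd² / [n(n²−1)] = 1 − 6×8 / (6×35) = 1 − 48/210 ≈ 0.771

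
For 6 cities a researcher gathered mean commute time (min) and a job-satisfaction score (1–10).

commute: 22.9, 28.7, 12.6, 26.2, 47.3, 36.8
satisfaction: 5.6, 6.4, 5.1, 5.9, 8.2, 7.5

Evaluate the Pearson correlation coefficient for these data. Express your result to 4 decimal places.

n = 6, Σx = 174.5, Σy = 38.7, Σx² = 5784.83, Σy² = 256.63, Σxy = 1194.62
nΣxy − ΣxΣy = 7167.72 − 6753.15 = 414.57
nΣx² − (Σx)² = 34708.98 − 30450.25 = 4258.73; nΣy² − (Σy)² = 1539.78 − 1497.69 = 42.09
r = 414.57 / √(4258.73 × 42.09) = 414.57 / 423.3792 ≈ 0.9792

0.9792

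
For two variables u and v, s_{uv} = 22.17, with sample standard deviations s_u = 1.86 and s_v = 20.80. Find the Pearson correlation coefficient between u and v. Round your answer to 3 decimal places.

r = Cov(u,v) / (s_u · s_v) = 22.17 / (1.86 × 20.80)
  = 22.17 / 38.6880 ≈ 0.573

0.573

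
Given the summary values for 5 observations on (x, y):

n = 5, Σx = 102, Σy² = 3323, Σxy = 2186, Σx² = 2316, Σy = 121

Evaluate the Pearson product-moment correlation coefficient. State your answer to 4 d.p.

-0.9267

r = (nΣxy − ΣxΣy) / √[(nΣx² − (Σx)²)(nΣy² − (Σy)²)]
Numerator: 5×2186 − 102×121 = -1412
Denominator: √[(11580 − 10404)(16615 − 14641)] = √[1176 × 1974] = 1523.6220
r = -1412 / 1523.6220 ≈ -0.9267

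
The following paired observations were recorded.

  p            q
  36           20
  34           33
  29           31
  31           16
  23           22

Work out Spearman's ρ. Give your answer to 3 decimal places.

Rank p: 5, 4, 2, 3, 1
Rank q: 2, 5, 4, 1, 3
d = rank(p) − rank(q): 3, -1, -2, 2, -2; Σd² = 22
ρ = 1 − 6Σd² / [n(n²−1)] = 1 − 6×22 / (5×24) = 1 − 132/120 ≈ -0.100

-0.100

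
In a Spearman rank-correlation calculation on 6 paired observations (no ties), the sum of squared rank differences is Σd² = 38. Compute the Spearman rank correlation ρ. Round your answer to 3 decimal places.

ρ = 1 − 6Σd² / [n(n²−1)] = 1 − 6×38 / (6×35)
  = 1 − 228/210 = 1 − 1.0857 ≈ -0.086

-0.086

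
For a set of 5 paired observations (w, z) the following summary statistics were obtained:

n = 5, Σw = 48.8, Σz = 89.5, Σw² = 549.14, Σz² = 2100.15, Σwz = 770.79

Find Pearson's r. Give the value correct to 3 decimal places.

-0.539

r = (nΣwz − ΣwΣz) / √[(nΣw² − (Σw)²)(nΣz² − (Σz)²)]
Numerator: 5×770.79 − 48.8×89.5 = -513.65
Denominator: √[(2745.7 − 2381.44)(10500.75 − 8010.25)] = √[364.26 × 2490.5] = 952.4650
r = -513.65 / 952.4650 ≈ -0.539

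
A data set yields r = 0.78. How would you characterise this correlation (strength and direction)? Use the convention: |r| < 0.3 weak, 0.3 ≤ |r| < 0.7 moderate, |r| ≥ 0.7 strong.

r = 0.78 > 0 so the relationship is positive.
|r| = 0.78, which falls in the strong range.

strong positive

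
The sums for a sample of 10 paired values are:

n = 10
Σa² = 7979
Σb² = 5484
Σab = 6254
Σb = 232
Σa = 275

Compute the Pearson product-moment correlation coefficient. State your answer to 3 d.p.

-0.613

r = (nΣab − ΣaΣb) / √[(nΣa² − (Σa)²)(nΣb² − (Σb)²)]
Numerator: 10×6254 − 275×232 = -1260
Denominator: √[(79790 − 75625)(54840 − 53824)] = √[4165 × 1016] = 2057.0950
r = -1260 / 2057.0950 ≈ -0.613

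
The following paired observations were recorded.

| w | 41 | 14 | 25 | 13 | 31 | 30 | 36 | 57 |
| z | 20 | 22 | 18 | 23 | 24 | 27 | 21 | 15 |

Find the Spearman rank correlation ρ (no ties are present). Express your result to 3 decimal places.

-0.476

Rank w: 7, 2, 3, 1, 5, 4, 6, 8
Rank z: 3, 5, 2, 6, 7, 8, 4, 1
d = rank(w) − rank(z): 4, -3, 1, -5, -2, -4, 2, 7; Σd² = 124
ρ = 1 − 6Σd² / [n(n²−1)] = 1 − 6×124 / (8×63) = 1 − 744/504 ≈ -0.476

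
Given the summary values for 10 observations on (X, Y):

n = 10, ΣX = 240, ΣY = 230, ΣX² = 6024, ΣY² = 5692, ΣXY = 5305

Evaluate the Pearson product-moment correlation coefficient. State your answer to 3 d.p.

-0.660

r = (nΣXY − ΣXΣY) / √[(nΣX² − (ΣX)²)(nΣY² − (ΣY)²)]
Numerator: 10×5305 − 240×230 = -2150
Denominator: √[(60240 − 57600)(56920 − 52900)] = √[2640 × 4020] = 3257.7293
r = -2150 / 3257.7293 ≈ -0.660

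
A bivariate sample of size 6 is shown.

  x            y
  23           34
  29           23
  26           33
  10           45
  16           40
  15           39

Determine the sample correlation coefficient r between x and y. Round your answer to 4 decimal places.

n = 6, Σx = 119, Σy = 214, Σx² = 2627, Σy² = 7920, Σxy = 3982
nΣxy − ΣxΣy = 23892 − 25466 = -1574
nΣx² − (Σx)² = 15762 − 14161 = 1601; nΣy² − (Σy)² = 47520 − 45796 = 1724
r = -1574 / √(1601 × 1724) = -1574 / 1661.3621 ≈ -0.9474

-0.9474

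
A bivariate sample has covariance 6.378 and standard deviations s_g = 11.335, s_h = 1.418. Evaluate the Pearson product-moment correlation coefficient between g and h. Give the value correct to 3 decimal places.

r = Cov(g,h) / (s_g · s_h) = 6.378 / (11.335 × 1.418)
  = 6.378 / 16.0730 ≈ 0.397

0.397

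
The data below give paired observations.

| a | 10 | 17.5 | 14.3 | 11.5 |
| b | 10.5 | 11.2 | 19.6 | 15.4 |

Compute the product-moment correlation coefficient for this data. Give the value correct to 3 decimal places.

0.068

n = 4, Σa = 53.3, Σb = 56.7, Σa² = 742.99, Σb² = 857.01, Σab = 758.38
nΣab − ΣaΣb = 3033.52 − 3022.11 = 11.41
nΣa² − (Σa)² = 2971.96 − 2840.89 = 131.07; nΣb² − (Σb)² = 3428.04 − 3214.89 = 213.15
r = 11.41 / √(131.07 × 213.15) = 11.41 / 167.1454 ≈ 0.068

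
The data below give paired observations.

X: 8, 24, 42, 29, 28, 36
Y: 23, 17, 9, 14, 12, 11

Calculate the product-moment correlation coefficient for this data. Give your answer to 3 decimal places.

-0.973

n = 6, ΣX = 167, ΣY = 86, ΣX² = 5325, ΣY² = 1360, ΣXY = 2108
nΣXY − ΣXΣY = 12648 − 14362 = -1714
nΣX² − (ΣX)² = 31950 − 27889 = 4061; nΣY² − (ΣY)² = 8160 − 7396 = 764
r = -1714 / √(4061 × 764) = -1714 / 1761.4210 ≈ -0.973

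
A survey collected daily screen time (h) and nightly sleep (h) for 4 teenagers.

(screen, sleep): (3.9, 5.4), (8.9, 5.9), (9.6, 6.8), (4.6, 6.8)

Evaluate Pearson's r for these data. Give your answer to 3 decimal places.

0.338

n = 4, Σx = 27, Σy = 24.9, Σx² = 207.74, Σy² = 156.45, Σxy = 170.13
nΣxy − ΣxΣy = 680.52 − 672.3 = 8.22
nΣx² − (Σx)² = 830.96 − 729 = 101.96; nΣy² − (Σy)² = 625.8 − 620.01 = 5.79
r = 8.22 / √(101.96 × 5.79) = 8.22 / 24.2971 ≈ 0.338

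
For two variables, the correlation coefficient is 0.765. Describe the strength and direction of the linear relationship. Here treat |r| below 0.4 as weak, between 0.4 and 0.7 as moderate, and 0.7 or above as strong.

r = 0.765 > 0 so the relationship is positive.
|r| = 0.765, which falls in the strong range.

strong positive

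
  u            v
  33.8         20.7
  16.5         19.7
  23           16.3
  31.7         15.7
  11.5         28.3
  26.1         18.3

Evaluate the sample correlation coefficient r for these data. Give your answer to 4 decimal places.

-0.6481

n = 6, Σu = 142.6, Σv = 119, Σu² = 3762.04, Σv² = 2464.54, Σuv = 2700.38
nΣuv − ΣuΣv = 16202.28 − 16969.4 = -767.12
nΣu² − (Σu)² = 22572.24 − 20334.76 = 2237.48; nΣv² − (Σv)² = 14787.24 − 14161 = 626.24
r = -767.12 / √(2237.48 × 626.24) = -767.12 / 1183.7227 ≈ -0.6481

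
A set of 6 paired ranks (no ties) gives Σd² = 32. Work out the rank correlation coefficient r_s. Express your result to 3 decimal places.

0.086

ρ = 1 − 6Σd² / [n(n²−1)] = 1 − 6×32 / (6×35)
  = 1 − 192/210 = 1 − 0.9143 ≈ 0.086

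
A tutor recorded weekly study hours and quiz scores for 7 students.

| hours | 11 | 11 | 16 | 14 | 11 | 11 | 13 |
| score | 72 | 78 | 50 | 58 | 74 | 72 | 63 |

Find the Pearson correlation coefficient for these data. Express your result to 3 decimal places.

n = 7, Σx = 87, Σy = 467, Σx² = 1105, Σy² = 31761, Σxy = 5687
nΣxy − ΣxΣy = 39809 − 40629 = -820
nΣx² − (Σx)² = 7735 − 7569 = 166; nΣy² − (Σy)² = 222327 − 218089 = 4238
r = -820 / √(166 × 4238) = -820 / 838.7538 ≈ -0.978

-0.978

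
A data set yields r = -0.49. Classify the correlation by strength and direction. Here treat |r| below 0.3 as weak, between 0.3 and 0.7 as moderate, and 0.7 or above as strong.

r = -0.49 < 0 so the relationship is negative.
|r| = 0.49, which falls in the moderate range.

moderate negative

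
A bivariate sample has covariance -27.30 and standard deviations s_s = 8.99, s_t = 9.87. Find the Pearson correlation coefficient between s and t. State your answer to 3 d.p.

-0.308

r = Cov(s,t) / (s_s · s_t) = -27.30 / (8.99 × 9.87)
  = -27.30 / 88.7313 ≈ -0.308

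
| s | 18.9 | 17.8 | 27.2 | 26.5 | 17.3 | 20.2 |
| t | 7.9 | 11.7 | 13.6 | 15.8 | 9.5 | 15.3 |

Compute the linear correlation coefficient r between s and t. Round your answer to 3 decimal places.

n = 6, Σs = 127.9, Σt = 73.8, Σs² = 2823.47, Σt² = 958.24, Σst = 1619.6
nΣst − ΣsΣt = 9717.6 − 9439.02 = 278.58
nΣs² − (Σs)² = 16940.82 − 16358.41 = 582.41; nΣt² − (Σt)² = 5749.44 − 5446.44 = 303
r = 278.58 / √(582.41 × 303) = 278.58 / 420.0836 ≈ 0.663

0.663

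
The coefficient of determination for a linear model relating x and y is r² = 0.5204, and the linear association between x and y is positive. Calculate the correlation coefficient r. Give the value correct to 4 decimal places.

0.7214

|r| = √0.5204 = 0.7214
The association is positive, so r = 0.7214.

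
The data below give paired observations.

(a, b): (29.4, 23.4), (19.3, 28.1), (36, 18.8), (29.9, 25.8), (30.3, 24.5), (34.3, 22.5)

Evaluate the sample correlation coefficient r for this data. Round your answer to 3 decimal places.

-0.885

n = 6, Σa = 179.2, Σb = 143.1, Σa² = 5521.44, Σb² = 3462.75, Σab = 4192.61
nΣab − ΣaΣb = 25155.66 − 25643.52 = -487.86
nΣa² − (Σa)² = 33128.64 − 32112.64 = 1016; nΣb² − (Σb)² = 20776.5 − 20477.61 = 298.89
r = -487.86 / √(1016 × 298.89) = -487.86 / 551.0646 ≈ -0.885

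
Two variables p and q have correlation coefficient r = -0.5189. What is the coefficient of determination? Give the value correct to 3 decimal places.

r² = (-0.5189)² = 0.269

0.269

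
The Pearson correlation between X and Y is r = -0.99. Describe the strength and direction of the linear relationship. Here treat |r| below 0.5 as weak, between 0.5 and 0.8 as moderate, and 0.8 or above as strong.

r = -0.99 < 0 so the relationship is negative.
|r| = 0.99, which falls in the strong range.

strong negative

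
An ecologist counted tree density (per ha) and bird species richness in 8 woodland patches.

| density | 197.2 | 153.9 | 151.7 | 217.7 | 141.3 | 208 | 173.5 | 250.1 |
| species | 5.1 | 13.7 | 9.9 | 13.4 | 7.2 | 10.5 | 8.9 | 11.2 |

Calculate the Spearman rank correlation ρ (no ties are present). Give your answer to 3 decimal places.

0.381

Rank density: 5, 3, 2, 7, 1, 6, 4, 8
Rank species: 1, 8, 4, 7, 2, 5, 3, 6
d = rank(density) − rank(species): 4, -5, -2, 0, -1, 1, 1, 2; Σd² = 52
ρ = 1 − 6Σd² / [n(n²−1)] = 1 − 6×52 / (8×63) = 1 − 312/504 ≈ 0.381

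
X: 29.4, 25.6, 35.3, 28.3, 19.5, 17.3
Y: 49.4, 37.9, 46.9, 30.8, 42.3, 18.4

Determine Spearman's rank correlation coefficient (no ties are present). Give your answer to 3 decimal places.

0.714

Rank X: 5, 3, 6, 4, 2, 1
Rank Y: 6, 3, 5, 2, 4, 1
d = rank(X) − rank(Y): -1, 0, 1, 2, -2, 0; Σd² = 10
ρ = 1 − 6Σd² / [n(n²−1)] = 1 − 6×10 / (6×35) = 1 − 60/210 ≈ 0.714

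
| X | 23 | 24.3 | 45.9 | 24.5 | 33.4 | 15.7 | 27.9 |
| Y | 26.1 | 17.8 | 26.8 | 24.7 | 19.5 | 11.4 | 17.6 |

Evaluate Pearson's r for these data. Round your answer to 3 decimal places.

0.580

n = 7, ΣX = 194.7, ΣY = 143.9, ΣX² = 5967.01, ΣY² = 3146.35, ΣXY = 4189.43
nΣXY − ΣXΣY = 29326.01 − 28017.33 = 1308.68
nΣX² − (ΣX)² = 41769.07 − 37908.09 = 3860.98; nΣY² − (ΣY)² = 22024.45 − 20707.21 = 1317.24
r = 1308.68 / √(3860.98 × 1317.24) = 1308.68 / 2255.1801 ≈ 0.580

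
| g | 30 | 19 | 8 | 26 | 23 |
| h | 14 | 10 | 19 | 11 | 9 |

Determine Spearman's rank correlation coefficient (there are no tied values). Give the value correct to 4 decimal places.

Rank g: 5, 2, 1, 4, 3
Rank h: 4, 2, 5, 3, 1
d = rank(g) − rank(h): 1, 0, -4, 1, 2; Σd² = 22
ρ = 1 − 6Σd² / [n(n²−1)] = 1 − 6×22 / (5×24) = 1 − 132/120 ≈ -0.1000

-0.1000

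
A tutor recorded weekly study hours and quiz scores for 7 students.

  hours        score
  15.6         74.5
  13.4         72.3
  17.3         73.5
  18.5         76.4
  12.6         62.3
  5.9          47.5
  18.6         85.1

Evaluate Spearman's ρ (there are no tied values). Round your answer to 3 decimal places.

Rank hours: 4, 3, 5, 6, 2, 1, 7
Rank score: 5, 3, 4, 6, 2, 1, 7
d = rank(hours) − rank(score): -1, 0, 1, 0, 0, 0, 0; Σd² = 2
ρ = 1 − 6Σd² / [n(n²−1)] = 1 − 6×2 / (7×48) = 1 − 12/336 ≈ 0.964

0.964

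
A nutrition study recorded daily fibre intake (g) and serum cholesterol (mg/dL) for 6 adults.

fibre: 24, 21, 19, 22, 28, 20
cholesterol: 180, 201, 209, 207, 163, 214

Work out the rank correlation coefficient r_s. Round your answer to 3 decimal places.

Rank fibre: 5, 3, 1, 4, 6, 2
Rank cholesterol: 2, 3, 5, 4, 1, 6
d = rank(fibre) − rank(cholesterol): 3, 0, -4, 0, 5, -4; Σd² = 66
ρ = 1 − 6Σd² / [n(n²−1)] = 1 − 6×66 / (6×35) = 1 − 396/210 ≈ -0.886

-0.886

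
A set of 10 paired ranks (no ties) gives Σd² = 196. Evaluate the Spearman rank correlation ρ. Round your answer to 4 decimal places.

-0.1879

ρ = 1 − 6Σd² / [n(n²−1)] = 1 − 6×196 / (10×99)
  = 1 − 1176/990 = 1 − 1.18788 ≈ -0.1879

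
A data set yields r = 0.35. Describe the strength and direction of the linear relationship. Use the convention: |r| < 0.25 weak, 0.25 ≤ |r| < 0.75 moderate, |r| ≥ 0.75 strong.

r = 0.35 > 0 so the relationship is positive.
|r| = 0.35, which falls in the moderate range.

moderate positive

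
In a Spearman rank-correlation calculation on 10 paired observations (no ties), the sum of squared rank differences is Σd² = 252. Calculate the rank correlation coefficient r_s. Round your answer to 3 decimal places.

ρ = 1 − 6Σd² / [n(n²−1)] = 1 − 6×252 / (10×99)
  = 1 − 1512/990 = 1 − 1.5273 ≈ -0.527

-0.527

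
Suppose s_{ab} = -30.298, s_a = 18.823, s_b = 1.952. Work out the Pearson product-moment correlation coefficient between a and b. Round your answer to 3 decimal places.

r = Cov(a,b) / (s_a · s_b) = -30.298 / (18.823 × 1.952)
  = -30.298 / 36.7425 ≈ -0.825

-0.825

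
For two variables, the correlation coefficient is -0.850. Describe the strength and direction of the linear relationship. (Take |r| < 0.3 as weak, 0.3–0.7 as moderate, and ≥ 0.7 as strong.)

strong negative

r = -0.850 < 0 so the relationship is negative.
|r| = 0.850, which falls in the strong range.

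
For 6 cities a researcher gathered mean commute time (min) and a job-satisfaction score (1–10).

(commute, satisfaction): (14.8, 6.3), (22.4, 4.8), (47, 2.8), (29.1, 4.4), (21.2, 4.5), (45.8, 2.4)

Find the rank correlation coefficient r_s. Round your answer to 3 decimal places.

-0.886

Rank commute: 1, 3, 6, 4, 2, 5
Rank satisfaction: 6, 5, 2, 3, 4, 1
d = rank(commute) − rank(satisfaction): -5, -2, 4, 1, -2, 4; Σd² = 66
ρ = 1 − 6Σd² / [n(n²−1)] = 1 − 6×66 / (6×35) = 1 − 396/210 ≈ -0.886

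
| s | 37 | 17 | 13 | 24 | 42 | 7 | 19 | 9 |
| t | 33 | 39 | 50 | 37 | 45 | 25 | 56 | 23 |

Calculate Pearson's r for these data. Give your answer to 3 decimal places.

n = 8, Σs = 168, Σt = 308, Σs² = 4658, Σt² = 12794, Σst = 6758
nΣst − ΣsΣt = 54064 − 51744 = 2320
nΣs² − (Σs)² = 37264 − 28224 = 9040; nΣt² − (Σt)² = 102352 − 94864 = 7488
r = 2320 / √(9040 × 7488) = 2320 / 8227.4856 ≈ 0.282

0.282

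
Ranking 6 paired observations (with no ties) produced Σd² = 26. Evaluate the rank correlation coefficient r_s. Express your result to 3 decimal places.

0.257

ρ = 1 − 6Σd² / [n(n²−1)] = 1 − 6×26 / (6×35)
  = 1 − 156/210 = 1 − 0.7429 ≈ 0.257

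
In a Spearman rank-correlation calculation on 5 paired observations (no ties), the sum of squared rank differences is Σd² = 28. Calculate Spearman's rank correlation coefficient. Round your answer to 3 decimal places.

ρ = 1 − 6Σd² / [n(n²−1)] = 1 − 6×28 / (5×24)
  = 1 − 168/120 = 1 − 1.4000 ≈ -0.400

-0.400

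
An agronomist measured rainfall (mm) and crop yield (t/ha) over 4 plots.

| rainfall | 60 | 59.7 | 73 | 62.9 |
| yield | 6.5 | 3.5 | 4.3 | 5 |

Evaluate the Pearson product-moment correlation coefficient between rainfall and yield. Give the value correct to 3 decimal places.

n = 4, Σx = 255.6, Σy = 19.3, Σx² = 16449.5, Σy² = 97.99, Σxy = 1227.35
nΣxy − ΣxΣy = 4909.4 − 4933.08 = -23.68
nΣx² − (Σx)² = 65798 − 65331.36 = 466.64; nΣy² − (Σy)² = 391.96 − 372.49 = 19.47
r = -23.68 / √(466.64 × 19.47) = -23.68 / 95.3178 ≈ -0.248

-0.248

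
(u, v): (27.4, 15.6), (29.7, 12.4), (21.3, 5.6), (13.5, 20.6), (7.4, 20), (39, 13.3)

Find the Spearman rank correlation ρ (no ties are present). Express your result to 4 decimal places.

Rank u: 4, 5, 3, 2, 1, 6
Rank v: 4, 2, 1, 6, 5, 3
d = rank(u) − rank(v): 0, 3, 2, -4, -4, 3; Σd² = 54
ρ = 1 − 6Σd² / [n(n²−1)] = 1 − 6×54 / (6×35) = 1 − 324/210 ≈ -0.5429

-0.5429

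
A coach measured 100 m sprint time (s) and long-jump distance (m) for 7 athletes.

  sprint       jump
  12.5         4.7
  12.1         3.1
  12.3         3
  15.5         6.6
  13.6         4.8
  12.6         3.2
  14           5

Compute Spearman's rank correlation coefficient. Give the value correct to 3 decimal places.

0.929

Rank sprint: 3, 1, 2, 7, 5, 4, 6
Rank jump: 4, 2, 1, 7, 5, 3, 6
d = rank(sprint) − rank(jump): -1, -1, 1, 0, 0, 1, 0; Σd² = 4
ρ = 1 − 6Σd² / [n(n²−1)] = 1 − 6×4 / (7×48) = 1 − 24/336 ≈ 0.929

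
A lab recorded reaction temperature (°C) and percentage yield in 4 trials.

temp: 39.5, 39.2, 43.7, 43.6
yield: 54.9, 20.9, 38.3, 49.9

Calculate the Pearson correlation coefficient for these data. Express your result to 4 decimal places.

n = 4, Σx = 166, Σy = 164, Σx² = 6907.54, Σy² = 7407.72, Σxy = 6837.18
nΣxy − ΣxΣy = 27348.72 − 27224 = 124.72
nΣx² − (Σx)² = 27630.16 − 27556 = 74.16; nΣy² − (Σy)² = 29630.88 − 26896 = 2734.88
r = 124.72 / √(74.16 × 2734.88) = 124.72 / 450.3540 ≈ 0.2769

0.2769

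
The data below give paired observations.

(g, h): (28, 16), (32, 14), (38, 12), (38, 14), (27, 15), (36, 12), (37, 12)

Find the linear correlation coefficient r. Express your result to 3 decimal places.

-0.827

n = 7, Σg = 236, Σh = 95, Σg² = 8090, Σh² = 1305, Σgh = 3165
nΣgh − ΣgΣh = 22155 − 22420 = -265
nΣg² − (Σg)² = 56630 − 55696 = 934; nΣh² − (Σh)² = 9135 − 9025 = 110
r = -265 / √(934 × 110) = -265 / 320.5308 ≈ -0.827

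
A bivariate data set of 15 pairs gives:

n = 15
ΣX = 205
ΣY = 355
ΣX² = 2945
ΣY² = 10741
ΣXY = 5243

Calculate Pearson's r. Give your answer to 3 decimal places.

0.676

r = (nΣXY − ΣXΣY) / √[(nΣX² − (ΣX)²)(nΣY² − (ΣY)²)]
Numerator: 15×5243 − 205×355 = 5870
Denominator: √[(44175 − 42025)(161115 − 126025)] = √[2150 × 35090] = 8685.8218
r = 5870 / 8685.8218 ≈ 0.676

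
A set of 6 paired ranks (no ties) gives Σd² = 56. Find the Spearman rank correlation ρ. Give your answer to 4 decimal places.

ρ = 1 − 6Σd² / [n(n²−1)] = 1 − 6×56 / (6×35)
  = 1 − 336/210 = 1 − 1.60000 ≈ -0.6000

-0.6000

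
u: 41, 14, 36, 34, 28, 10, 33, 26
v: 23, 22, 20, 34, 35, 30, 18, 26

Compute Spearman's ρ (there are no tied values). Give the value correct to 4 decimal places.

Rank u: 8, 2, 7, 6, 4, 1, 5, 3
Rank v: 4, 3, 2, 7, 8, 6, 1, 5
d = rank(u) − rank(v): 4, -1, 5, -1, -4, -5, 4, -2; Σd² = 104
ρ = 1 − 6Σd² / [n(n²−1)] = 1 − 6×104 / (8×63) = 1 − 624/504 ≈ -0.2381

-0.2381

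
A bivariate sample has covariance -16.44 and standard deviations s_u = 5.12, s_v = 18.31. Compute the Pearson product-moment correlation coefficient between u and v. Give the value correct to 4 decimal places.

-0.1754

r = Cov(u,v) / (s_u · s_v) = -16.44 / (5.12 × 18.31)
  = -16.44 / 93.7472 ≈ -0.1754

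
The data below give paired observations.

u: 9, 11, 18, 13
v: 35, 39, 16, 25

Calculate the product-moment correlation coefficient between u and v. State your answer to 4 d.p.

-0.9119

n = 4, Σu = 51, Σv = 115, Σu² = 695, Σv² = 3627, Σuv = 1357
nΣuv − ΣuΣv = 5428 − 5865 = -437
nΣu² − (Σu)² = 2780 − 2601 = 179; nΣv² − (Σv)² = 14508 − 13225 = 1283
r = -437 / √(179 × 1283) = -437 / 479.2254 ≈ -0.9119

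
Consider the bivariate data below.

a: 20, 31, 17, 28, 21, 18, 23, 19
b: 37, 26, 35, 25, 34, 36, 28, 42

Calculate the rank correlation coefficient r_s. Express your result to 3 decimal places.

Rank a: 4, 8, 1, 7, 5, 2, 6, 3
Rank b: 7, 2, 5, 1, 4, 6, 3, 8
d = rank(a) − rank(b): -3, 6, -4, 6, 1, -4, 3, -5; Σd² = 148
ρ = 1 − 6Σd² / [n(n²−1)] = 1 − 6×148 / (8×63) = 1 − 888/504 ≈ -0.762

-0.762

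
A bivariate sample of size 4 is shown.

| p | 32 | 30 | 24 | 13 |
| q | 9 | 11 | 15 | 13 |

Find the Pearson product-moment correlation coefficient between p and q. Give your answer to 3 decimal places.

-0.620

n = 4, Σp = 99, Σq = 48, Σp² = 2669, Σq² = 596, Σpq = 1147
nΣpq − ΣpΣq = 4588 − 4752 = -164
nΣp² − (Σp)² = 10676 − 9801 = 875; nΣq² − (Σq)² = 2384 − 2304 = 80
r = -164 / √(875 × 80) = -164 / 264.5751 ≈ -0.620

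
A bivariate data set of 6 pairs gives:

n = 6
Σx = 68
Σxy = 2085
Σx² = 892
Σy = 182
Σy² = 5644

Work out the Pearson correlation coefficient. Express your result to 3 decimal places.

r = (nΣxy − ΣxΣy) / √[(nΣx² − (Σx)²)(nΣy² − (Σy)²)]
Numerator: 6×2085 − 68×182 = 134
Denominator: √[(5352 − 4624)(33864 − 33124)] = √[728 × 740] = 733.9755
r = 134 / 733.9755 ≈ 0.183

0.183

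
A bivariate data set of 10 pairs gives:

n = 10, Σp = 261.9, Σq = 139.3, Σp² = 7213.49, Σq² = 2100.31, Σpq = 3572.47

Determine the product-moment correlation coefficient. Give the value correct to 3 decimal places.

-0.318

r = (nΣpq − ΣpΣq) / √[(nΣp² − (Σp)²)(nΣq² − (Σq)²)]
Numerator: 10×3572.47 − 261.9×139.3 = -757.97
Denominator: √[(72134.9 − 68591.61)(21003.1 − 19404.49)] = √[3543.29 × 1598.61] = 2379.9871
r = -757.97 / 2379.9871 ≈ -0.318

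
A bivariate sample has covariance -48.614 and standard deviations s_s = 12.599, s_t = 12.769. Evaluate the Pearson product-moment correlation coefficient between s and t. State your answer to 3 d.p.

-0.302

r = Cov(s,t) / (s_s · s_t) = -48.614 / (12.599 × 12.769)
  = -48.614 / 160.8766 ≈ -0.302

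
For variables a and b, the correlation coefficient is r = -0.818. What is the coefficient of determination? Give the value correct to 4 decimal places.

r² = (-0.818)² = 0.6691

0.6691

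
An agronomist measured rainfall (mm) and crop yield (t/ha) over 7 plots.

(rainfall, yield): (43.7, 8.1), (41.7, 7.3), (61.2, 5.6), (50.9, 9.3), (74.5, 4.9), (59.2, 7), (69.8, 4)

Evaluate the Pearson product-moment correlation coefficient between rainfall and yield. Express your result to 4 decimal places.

-0.8107

n = 7, Σx = 401, Σy = 46.2, Σx² = 23911.76, Σy² = 325.76, Σxy = 2533.12
nΣxy − ΣxΣy = 17731.84 − 18526.2 = -794.36
nΣx² − (Σx)² = 167382.32 − 160801 = 6581.32; nΣy² − (Σy)² = 2280.32 − 2134.44 = 145.88
r = -794.36 / √(6581.32 × 145.88) = -794.36 / 979.8382 ≈ -0.8107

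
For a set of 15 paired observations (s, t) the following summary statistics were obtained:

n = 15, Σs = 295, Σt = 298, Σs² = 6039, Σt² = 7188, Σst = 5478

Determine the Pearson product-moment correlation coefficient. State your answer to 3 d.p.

r = (nΣst − ΣsΣt) / √[(nΣs² − (Σs)²)(nΣt² − (Σt)²)]
Numerator: 15×5478 − 295×298 = -5740
Denominator: √[(90585 − 87025)(107820 − 88804)] = √[3560 × 19016] = 8227.8162
r = -5740 / 8227.8162 ≈ -0.698

-0.698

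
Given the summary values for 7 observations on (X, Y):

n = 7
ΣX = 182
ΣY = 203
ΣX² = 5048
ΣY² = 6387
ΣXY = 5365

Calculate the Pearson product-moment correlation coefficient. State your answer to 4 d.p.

r = (nΣXY − ΣXΣY) / √[(nΣX² − (ΣX)²)(nΣY² − (ΣY)²)]
Numerator: 7×5365 − 182×203 = 609
Denominator: √[(35336 − 33124)(44709 − 41209)] = √[2212 × 3500] = 2782.4450
r = 609 / 2782.4450 ≈ 0.2189

0.2189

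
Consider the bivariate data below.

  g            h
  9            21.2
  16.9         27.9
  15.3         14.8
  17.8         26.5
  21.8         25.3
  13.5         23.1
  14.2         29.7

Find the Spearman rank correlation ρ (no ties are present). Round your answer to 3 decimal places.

Rank g: 1, 5, 4, 6, 7, 2, 3
Rank h: 2, 6, 1, 5, 4, 3, 7
d = rank(g) − rank(h): -1, -1, 3, 1, 3, -1, -4; Σd² = 38
ρ = 1 − 6Σd² / [n(n²−1)] = 1 − 6×38 / (7×48) = 1 − 228/336 ≈ 0.321

0.321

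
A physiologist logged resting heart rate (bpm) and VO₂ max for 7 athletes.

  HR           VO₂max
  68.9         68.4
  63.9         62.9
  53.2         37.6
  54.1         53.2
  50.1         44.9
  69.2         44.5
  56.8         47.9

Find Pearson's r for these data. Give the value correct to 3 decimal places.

0.568

n = 7, Σx = 416.2, Σy = 359.4, Σx² = 25112.36, Σy² = 19169.64, Σxy = 21660.12
nΣxy − ΣxΣy = 151620.84 − 149582.28 = 2038.56
nΣx² − (Σx)² = 175786.52 − 173222.44 = 2564.08; nΣy² − (Σy)² = 134187.48 − 129168.36 = 5019.12
r = 2038.56 / √(2564.08 × 5019.12) = 2038.56 / 3587.3981 ≈ 0.568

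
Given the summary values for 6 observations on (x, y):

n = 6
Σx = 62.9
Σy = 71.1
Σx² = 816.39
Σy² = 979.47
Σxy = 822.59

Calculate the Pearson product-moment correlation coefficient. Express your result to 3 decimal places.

0.527

r = (nΣxy − ΣxΣy) / √[(nΣx² − (Σx)²)(nΣy² − (Σy)²)]
Numerator: 6×822.59 − 62.9×71.1 = 463.35
Denominator: √[(4898.34 − 3956.41)(5876.82 − 5055.21)] = √[941.93 × 821.61] = 879.7154
r = 463.35 / 879.7154 ≈ 0.527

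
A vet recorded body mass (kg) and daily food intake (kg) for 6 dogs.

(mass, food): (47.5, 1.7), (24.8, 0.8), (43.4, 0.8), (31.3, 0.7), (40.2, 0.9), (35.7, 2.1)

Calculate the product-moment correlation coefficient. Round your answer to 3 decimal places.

n = 6, Σx = 222.9, Σy = 7, Σx² = 8625.07, Σy² = 9.88, Σxy = 268.37
nΣxy − ΣxΣy = 1610.22 − 1560.3 = 49.92
nΣx² − (Σx)² = 51750.42 − 49684.41 = 2066.01; nΣy² − (Σy)² = 59.28 − 49 = 10.28
r = 49.92 / √(2066.01 × 10.28) = 49.92 / 145.7346 ≈ 0.343

0.343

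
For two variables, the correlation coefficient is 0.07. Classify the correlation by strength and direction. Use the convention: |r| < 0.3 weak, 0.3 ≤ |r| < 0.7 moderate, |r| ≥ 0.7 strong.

r = 0.07 > 0 so the relationship is positive.
|r| = 0.07, which falls in the weak range.

weak positive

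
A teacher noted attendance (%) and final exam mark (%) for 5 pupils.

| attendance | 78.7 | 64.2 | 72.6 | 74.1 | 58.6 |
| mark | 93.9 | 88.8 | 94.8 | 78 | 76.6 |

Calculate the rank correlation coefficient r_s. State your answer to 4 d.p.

0.5000

Rank attendance: 5, 2, 3, 4, 1
Rank mark: 4, 3, 5, 2, 1
d = rank(attendance) − rank(mark): 1, -1, -2, 2, 0; Σd² = 10
ρ = 1 − 6Σd² / [n(n²−1)] = 1 − 6×10 / (5×24) = 1 − 60/120 ≈ 0.5000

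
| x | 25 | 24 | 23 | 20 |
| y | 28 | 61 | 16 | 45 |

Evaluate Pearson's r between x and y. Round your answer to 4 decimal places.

-0.1412

n = 4, Σx = 92, Σy = 150, Σx² = 2130, Σy² = 6786, Σxy = 3432
nΣxy − ΣxΣy = 13728 − 13800 = -72
nΣx² − (Σx)² = 8520 − 8464 = 56; nΣy² − (Σy)² = 27144 − 22500 = 4644
r = -72 / √(56 × 4644) = -72 / 509.9647 ≈ -0.1412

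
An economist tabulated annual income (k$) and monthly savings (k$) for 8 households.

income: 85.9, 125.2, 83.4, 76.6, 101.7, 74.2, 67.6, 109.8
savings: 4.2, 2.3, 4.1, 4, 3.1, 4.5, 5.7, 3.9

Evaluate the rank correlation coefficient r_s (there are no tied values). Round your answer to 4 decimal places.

-0.8810

Rank income: 5, 8, 4, 3, 6, 2, 1, 7
Rank savings: 6, 1, 5, 4, 2, 7, 8, 3
d = rank(income) − rank(savings): -1, 7, -1, -1, 4, -5, -7, 4; Σd² = 158
ρ = 1 − 6Σd² / [n(n²−1)] = 1 − 6×158 / (8×63) = 1 − 948/504 ≈ -0.8810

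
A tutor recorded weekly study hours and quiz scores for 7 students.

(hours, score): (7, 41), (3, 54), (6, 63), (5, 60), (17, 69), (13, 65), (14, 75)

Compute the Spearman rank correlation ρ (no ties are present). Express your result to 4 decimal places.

Rank hours: 4, 1, 3, 2, 7, 5, 6
Rank score: 1, 2, 4, 3, 6, 5, 7
d = rank(hours) − rank(score): 3, -1, -1, -1, 1, 0, -1; Σd² = 14
ρ = 1 − 6Σd² / [n(n²−1)] = 1 − 6×14 / (7×48) = 1 − 84/336 ≈ 0.7500

0.7500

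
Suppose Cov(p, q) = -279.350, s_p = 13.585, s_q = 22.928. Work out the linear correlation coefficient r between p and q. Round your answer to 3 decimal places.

r = Cov(p,q) / (s_p · s_q) = -279.350 / (13.585 × 22.928)
  = -279.350 / 311.4769 ≈ -0.897

-0.897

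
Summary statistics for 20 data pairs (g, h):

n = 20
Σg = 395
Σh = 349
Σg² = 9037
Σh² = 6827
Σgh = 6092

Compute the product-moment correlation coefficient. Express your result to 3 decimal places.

-0.839

r = (nΣgh − ΣgΣh) / √[(nΣg² − (Σg)²)(nΣh² − (Σh)²)]
Numerator: 20×6092 − 395×349 = -16015
Denominator: √[(180740 − 156025)(136540 − 121801)] = √[24715 × 14739] = 19085.9735
r = -16015 / 19085.9735 ≈ -0.839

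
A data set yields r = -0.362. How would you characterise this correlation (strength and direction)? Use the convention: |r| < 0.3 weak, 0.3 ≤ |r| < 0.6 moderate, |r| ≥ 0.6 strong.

r = -0.362 < 0 so the relationship is negative.
|r| = 0.362, which falls in the moderate range.

moderate negative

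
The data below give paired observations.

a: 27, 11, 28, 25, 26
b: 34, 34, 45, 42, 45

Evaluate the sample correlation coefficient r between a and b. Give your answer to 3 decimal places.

n = 5, Σa = 117, Σb = 200, Σa² = 2935, Σb² = 8126, Σab = 4772
nΣab − ΣaΣb = 23860 − 23400 = 460
nΣa² − (Σa)² = 14675 − 13689 = 986; nΣb² − (Σb)² = 40630 − 40000 = 630
r = 460 / √(986 × 630) = 460 / 788.1497 ≈ 0.584

0.584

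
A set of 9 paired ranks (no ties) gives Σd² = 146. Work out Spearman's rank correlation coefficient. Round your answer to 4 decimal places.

-0.2167

ρ = 1 − 6Σd² / [n(n²−1)] = 1 − 6×146 / (9×80)
  = 1 − 876/720 = 1 − 1.21667 ≈ -0.2167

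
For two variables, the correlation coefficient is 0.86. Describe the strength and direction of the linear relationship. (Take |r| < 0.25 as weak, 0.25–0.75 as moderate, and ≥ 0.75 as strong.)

strong positive

r = 0.86 > 0 so the relationship is positive.
|r| = 0.86, which falls in the strong range.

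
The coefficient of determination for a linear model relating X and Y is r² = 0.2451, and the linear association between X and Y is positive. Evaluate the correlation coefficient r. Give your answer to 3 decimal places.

0.495

|r| = √0.2451 = 0.495
The association is positive, so r = 0.495.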